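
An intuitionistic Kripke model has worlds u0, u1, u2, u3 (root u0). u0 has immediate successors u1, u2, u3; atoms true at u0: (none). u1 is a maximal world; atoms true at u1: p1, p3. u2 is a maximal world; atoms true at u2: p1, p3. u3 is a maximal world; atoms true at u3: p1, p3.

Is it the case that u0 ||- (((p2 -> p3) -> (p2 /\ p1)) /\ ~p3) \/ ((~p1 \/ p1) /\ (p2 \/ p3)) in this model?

No

u0 ||-/- (((p2 -> p3) -> (p2 /\ p1)) /\ ~p3) \/ ((~p1 \/ p1) /\ (p2 \/ p3)): neither disjunct is forced at u0.
u0 ||-/- ((p2 -> p3) -> (p2 /\ p1)) /\ ~p3 since u0 fails (p2 -> p3) -> (p2 /\ p1).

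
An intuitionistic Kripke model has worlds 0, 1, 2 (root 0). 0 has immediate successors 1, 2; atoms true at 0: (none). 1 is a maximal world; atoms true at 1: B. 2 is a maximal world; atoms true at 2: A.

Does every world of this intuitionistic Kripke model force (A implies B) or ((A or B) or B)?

Not every world: 0 does not force (A implies B) or ((A or B) or B).
0 does not force (A implies B) or ((A or B) or B): neither disjunct is forced at 0.
0 does not force A implies B: at the accessible world 2, 2 forces A but 2 does not force B.
2 lacks atom B, so 2 does not force B.

No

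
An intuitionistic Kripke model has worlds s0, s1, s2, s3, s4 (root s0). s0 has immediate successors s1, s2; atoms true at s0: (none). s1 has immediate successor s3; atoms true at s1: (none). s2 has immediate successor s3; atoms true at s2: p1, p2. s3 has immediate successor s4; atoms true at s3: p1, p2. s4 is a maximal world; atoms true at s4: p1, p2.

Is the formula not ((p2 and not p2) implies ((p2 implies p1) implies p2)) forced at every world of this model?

No

Not every world: s0 does not force not ((p2 and not p2) implies ((p2 implies p1) implies p2)).
s0 does not force not ((p2 and not p2) implies ((p2 implies p1) implies p2)) since s0 is accessible from s0 and s0 forces (p2 and not p2) implies ((p2 implies p1) implies p2).
s0 forces (p2 and not p2) implies ((p2 implies p1) implies p2) vacuously: no world accessible from s0 forces the antecedent p2 and not p2.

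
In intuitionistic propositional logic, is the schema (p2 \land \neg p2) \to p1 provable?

Yes

This is an instance of ex falso quodlibet, which is intuitionistically derivable.
No world can force both p2 and \neg p2, so the antecedent p2 \land \neg p2 is never forced and the implication holds vacuously at every world.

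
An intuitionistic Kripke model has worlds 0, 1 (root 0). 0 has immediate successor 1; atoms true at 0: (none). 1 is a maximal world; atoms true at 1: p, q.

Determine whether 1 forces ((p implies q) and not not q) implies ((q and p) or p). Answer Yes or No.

Yes

1 forces ((p implies q) and not not q) implies ((q and p) or p): every world accessible from 1 that forces (p implies q) and not not q (namely 1) also forces (q and p) or p.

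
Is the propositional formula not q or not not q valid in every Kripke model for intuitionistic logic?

This is the weak law of excluded middle, which is not intuitionistically valid.
A Kripke countermodel: worlds s0, s1, s2; order generated by s0 <= s1, s0 <= s2; atoms true at each world — s0:{}; s1:{q}; s2:{}.
s0 does not force not q or not not q: neither disjunct is forced at s0.
s0 does not force not q since s1 is accessible from s0 and s1 forces q.
So the root s0 does not force the formula.

No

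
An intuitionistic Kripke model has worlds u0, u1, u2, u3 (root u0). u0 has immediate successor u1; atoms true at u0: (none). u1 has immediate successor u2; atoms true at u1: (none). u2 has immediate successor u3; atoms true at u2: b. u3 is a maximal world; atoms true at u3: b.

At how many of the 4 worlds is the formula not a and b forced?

2

u0: does not force it — u0 does not force not a and b since u0 fails b.
u1: does not force it.
u2: forces it.
u3: forces it.
Worlds forcing the formula: {u2, u3}.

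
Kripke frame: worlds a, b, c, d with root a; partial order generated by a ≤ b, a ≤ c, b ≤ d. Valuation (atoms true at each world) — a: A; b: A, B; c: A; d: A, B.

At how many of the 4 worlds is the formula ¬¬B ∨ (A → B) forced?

2

a: does not force it — a ⊮ ¬¬B ∨ (A → B): neither disjunct is forced at a.
b: forces it.
c: does not force it — c ⊮ ¬¬B ∨ (A → B): neither disjunct is forced at c.
d: forces it.
Worlds forcing the formula: {b, d}.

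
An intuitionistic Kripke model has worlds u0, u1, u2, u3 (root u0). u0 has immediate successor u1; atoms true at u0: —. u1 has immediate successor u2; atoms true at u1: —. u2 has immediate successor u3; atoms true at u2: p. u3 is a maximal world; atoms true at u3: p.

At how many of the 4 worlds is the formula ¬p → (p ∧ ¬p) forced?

4

u0: forces it.
u1: forces it.
u2: forces it.
u3: forces it.
Worlds forcing the formula: {u0, u1, u2, u3}.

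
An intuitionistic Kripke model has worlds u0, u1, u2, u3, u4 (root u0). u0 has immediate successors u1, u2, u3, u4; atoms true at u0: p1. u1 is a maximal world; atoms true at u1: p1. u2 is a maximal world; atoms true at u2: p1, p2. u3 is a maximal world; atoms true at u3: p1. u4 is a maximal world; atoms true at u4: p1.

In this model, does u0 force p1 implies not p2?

u0 does not force p1 implies not p2: already at u0 itself, u0 forces p1 but u0 does not force not p2.
u0 does not force not p2 since u2 is accessible from u0 and u2 forces p2.

No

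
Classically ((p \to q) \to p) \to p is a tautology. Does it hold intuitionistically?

This is Peirce's law, which is not intuitionistically valid.
A Kripke countermodel: worlds a, b; order generated by a \le b; atoms true at each world — a:{}; b:{p}.
a \nVdash ((p \to q) \to p) \to p: already at a itself, a \Vdash (p \to q) \to p but a \nVdash p.
a lacks atom p, so a \nVdash p.
So the root a does not force the formula.

No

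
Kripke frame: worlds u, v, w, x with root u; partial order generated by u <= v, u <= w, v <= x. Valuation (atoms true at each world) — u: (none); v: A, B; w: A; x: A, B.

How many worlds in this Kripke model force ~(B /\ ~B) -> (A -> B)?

2

u: does not force it — u ||-/- ~(B /\ ~B) -> (A -> B): already at u itself, u ||- ~(B /\ ~B) but u ||-/- A -> B.
v: forces it.
w: does not force it.
x: forces it.
Worlds forcing the formula: {v, x}.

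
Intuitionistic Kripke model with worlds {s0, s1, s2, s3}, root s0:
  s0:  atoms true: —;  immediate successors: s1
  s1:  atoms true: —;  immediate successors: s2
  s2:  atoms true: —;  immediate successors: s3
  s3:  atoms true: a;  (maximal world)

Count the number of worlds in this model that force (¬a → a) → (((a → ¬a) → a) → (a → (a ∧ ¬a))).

0

s0: does not force it — s0 ⊮ (¬a → a) → (((a → ¬a) → a) → (a → (a ∧ ¬a))): already at s0 itself, s0 ⊩ ¬a → a but s0 ⊮ ((a → ¬a) → a) → (a → (a ∧ ¬a)).
s1: does not force it — s1 ⊮ (¬a → a) → (((a → ¬a) → a) → (a → (a ∧ ¬a))): already at s1 itself, s1 ⊩ ¬a → a but s1 ⊮ ((a → ¬a) → a) → (a → (a ∧ ¬a)).
s2: does not force it.
s3: does not force it.
Worlds forcing the formula: { }.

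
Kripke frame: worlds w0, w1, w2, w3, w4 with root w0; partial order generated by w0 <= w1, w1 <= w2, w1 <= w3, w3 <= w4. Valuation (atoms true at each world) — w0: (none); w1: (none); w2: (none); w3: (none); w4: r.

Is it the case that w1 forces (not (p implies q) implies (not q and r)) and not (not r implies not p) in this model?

w1 does not force (not (p implies q) implies (not q and r)) and not (not r implies not p) since w1 fails not (not r implies not p).

No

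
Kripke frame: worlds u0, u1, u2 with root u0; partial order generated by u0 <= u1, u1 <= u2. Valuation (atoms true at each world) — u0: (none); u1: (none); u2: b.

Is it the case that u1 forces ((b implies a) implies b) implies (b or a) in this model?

u1 does not force ((b implies a) implies b) implies (b or a): already at u1 itself, u1 forces (b implies a) implies b but u1 does not force b or a.
u1 does not force b or a: neither disjunct is forced at u1.
u1 lacks atom b, so u1 does not force b.

No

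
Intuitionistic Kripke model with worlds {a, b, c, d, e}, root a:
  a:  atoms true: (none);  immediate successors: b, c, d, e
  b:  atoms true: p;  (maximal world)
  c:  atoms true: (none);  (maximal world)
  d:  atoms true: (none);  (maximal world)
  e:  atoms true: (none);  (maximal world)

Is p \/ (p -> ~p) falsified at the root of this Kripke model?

a ||-/- p \/ (p -> ~p): neither disjunct is forced at a.
a lacks atom p, so a ||-/- p.
So the root a does not force p \/ (p -> ~p); the model is a countermodel.

Yes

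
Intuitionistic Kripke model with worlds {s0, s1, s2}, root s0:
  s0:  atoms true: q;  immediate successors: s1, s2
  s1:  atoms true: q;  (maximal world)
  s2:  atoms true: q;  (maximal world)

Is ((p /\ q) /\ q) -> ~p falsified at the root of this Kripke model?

No

s0 ||- ((p /\ q) /\ q) -> ~p vacuously: no world accessible from s0 forces the antecedent (p /\ q) /\ q.
So the root s0 forces ((p /\ q) /\ q) -> ~p; the model is not a countermodel.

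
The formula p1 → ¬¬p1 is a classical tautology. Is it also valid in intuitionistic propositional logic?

Yes

This is double-negation introduction, which is intuitionistically derivable.
If a world forces p1 then every accessible world forces p1 (persistence), so none forces ¬p1; hence ¬¬p1.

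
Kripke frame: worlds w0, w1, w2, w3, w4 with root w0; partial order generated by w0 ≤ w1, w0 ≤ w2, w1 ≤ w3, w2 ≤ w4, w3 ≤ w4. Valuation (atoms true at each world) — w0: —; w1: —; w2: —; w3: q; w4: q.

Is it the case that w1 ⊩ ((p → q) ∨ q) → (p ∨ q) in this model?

No

w1 ⊮ ((p → q) ∨ q) → (p ∨ q): already at w1 itself, w1 ⊩ (p → q) ∨ q but w1 ⊮ p ∨ q.
w1 ⊮ p ∨ q: neither disjunct is forced at w1.
w1 lacks atom p, so w1 ⊮ p.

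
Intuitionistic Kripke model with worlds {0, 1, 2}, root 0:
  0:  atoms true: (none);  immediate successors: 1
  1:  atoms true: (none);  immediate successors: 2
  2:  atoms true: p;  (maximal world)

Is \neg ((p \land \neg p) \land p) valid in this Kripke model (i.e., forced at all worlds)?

0 \Vdash \neg ((p \land \neg p) \land p): no world accessible from 0 forces (p \land \neg p) \land p.
Since the root 0 forces \neg ((p \land \neg p) \land p) and forcing is persistent (monotone upward), every world forces it.

Yes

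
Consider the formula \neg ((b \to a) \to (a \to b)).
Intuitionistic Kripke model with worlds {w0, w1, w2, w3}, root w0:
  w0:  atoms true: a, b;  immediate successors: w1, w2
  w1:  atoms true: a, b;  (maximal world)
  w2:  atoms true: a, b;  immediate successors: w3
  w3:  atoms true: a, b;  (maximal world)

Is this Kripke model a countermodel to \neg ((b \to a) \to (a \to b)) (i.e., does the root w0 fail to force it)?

w0 \nVdash \neg ((b \to a) \to (a \to b)) since w0 is accessible from w0 and w0 \Vdash (b \to a) \to (a \to b).
w0 \Vdash (b \to a) \to (a \to b): every world accessible from w0 that forces b \to a (namely w0, w1, w2, w3) also forces a \to b.
So the root w0 does not force \neg ((b \to a) \to (a \to b)); the model is a countermodel.

Yes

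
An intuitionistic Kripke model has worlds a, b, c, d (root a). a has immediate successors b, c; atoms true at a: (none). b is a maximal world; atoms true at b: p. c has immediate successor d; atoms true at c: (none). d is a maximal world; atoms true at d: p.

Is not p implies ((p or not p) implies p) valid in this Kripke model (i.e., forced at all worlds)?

a forces not p implies ((p or not p) implies p) vacuously: no world accessible from a forces the antecedent not p.
Since the root a forces not p implies ((p or not p) implies p) and forcing is persistent (monotone upward), every world forces it.

Yes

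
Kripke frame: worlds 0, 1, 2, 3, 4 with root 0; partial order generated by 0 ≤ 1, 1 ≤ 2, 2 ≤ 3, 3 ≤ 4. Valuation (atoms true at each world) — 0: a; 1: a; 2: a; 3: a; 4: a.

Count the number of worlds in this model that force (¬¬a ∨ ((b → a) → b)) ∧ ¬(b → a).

0: does not force it — 0 ⊮ (¬¬a ∨ ((b → a) → b)) ∧ ¬(b → a) since 0 fails ¬(b → a).
1: does not force it.
2: does not force it.
3: does not force it.
4: does not force it.
Worlds forcing the formula: { }.

0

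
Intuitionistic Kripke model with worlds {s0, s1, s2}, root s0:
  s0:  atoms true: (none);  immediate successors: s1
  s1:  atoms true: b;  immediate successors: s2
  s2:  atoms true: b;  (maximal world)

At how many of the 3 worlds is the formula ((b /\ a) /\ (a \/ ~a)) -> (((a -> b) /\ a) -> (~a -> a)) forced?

3

s0: forces it.
s1: forces it.
s2: forces it.
Worlds forcing the formula: {s0, s1, s2}.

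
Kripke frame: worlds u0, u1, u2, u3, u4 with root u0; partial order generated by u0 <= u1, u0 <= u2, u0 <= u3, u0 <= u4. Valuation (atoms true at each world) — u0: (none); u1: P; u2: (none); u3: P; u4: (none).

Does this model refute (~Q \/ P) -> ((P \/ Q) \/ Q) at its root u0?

Yes

u0 ||-/- (~Q \/ P) -> ((P \/ Q) \/ Q): already at u0 itself, u0 ||- ~Q \/ P but u0 ||-/- (P \/ Q) \/ Q.
u0 ||-/- (P \/ Q) \/ Q: neither disjunct is forced at u0.
u0 ||-/- P \/ Q: neither disjunct is forced at u0.
u0 lacks atom P, so u0 ||-/- P.
So the root u0 does not force (~Q \/ P) -> ((P \/ Q) \/ Q); the model is a countermodel.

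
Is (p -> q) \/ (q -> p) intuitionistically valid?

No

This is the Gödel–Dummett linearity axiom, which is not intuitionistically valid.
A Kripke countermodel: worlds u, v, w; order generated by u <= v, u <= w; atoms true at each world — u:{}; v:{p}; w:{q}.
u ||-/- (p -> q) \/ (q -> p): neither disjunct is forced at u.
u ||-/- p -> q: at the accessible world v, v ||- p but v ||-/- q.
v lacks atom q, so v ||-/- q.
So the root u does not force the formula.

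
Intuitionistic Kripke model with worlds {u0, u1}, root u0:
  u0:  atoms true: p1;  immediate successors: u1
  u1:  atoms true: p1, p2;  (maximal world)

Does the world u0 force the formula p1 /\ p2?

u0 ||-/- p1 /\ p2 since u0 fails p2.

No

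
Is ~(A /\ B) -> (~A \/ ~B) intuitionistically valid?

No

This is the constructively invalid direction of De Morgan's law for conjunction, which is not intuitionistically valid.
A Kripke countermodel: worlds u0, u1, u2; order generated by u0 <= u1, u0 <= u2; atoms true at each world — u0:{}; u1:{A}; u2:{B}.
u0 ||-/- ~(A /\ B) -> (~A \/ ~B): already at u0 itself, u0 ||- ~(A /\ B) but u0 ||-/- ~A \/ ~B.
u0 ||-/- ~A \/ ~B: neither disjunct is forced at u0.
u0 ||-/- ~A since u1 is accessible from u0 and u1 ||- A.
So the root u0 does not force the formula.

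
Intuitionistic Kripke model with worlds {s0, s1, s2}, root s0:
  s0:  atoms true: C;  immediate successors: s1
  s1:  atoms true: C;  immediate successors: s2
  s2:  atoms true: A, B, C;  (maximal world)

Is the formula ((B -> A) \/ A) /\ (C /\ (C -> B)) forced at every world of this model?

Not every world: s0 ||-/- ((B -> A) \/ A) /\ (C /\ (C -> B)).
s0 ||-/- ((B -> A) \/ A) /\ (C /\ (C -> B)) since s0 fails C /\ (C -> B).

No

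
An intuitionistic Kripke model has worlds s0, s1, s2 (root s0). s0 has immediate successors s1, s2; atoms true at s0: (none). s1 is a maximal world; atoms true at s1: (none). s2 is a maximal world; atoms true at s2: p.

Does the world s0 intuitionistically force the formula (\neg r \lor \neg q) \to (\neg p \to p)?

s0 \nVdash (\neg r \lor \neg q) \to (\neg p \to p): already at s0 itself, s0 \Vdash \neg r \lor \neg q but s0 \nVdash \neg p \to p.
s0 \nVdash \neg p \to p: at the accessible world s1, s1 \Vdash \neg p but s1 \nVdash p.
s1 lacks atom p, so s1 \nVdash p.

No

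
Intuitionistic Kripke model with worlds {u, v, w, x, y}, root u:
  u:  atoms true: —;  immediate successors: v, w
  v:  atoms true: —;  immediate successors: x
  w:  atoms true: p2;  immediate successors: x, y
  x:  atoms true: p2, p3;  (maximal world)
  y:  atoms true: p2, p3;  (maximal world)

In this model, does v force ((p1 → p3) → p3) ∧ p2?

No

v ⊮ ((p1 → p3) → p3) ∧ p2 since v fails (p1 → p3) → p3.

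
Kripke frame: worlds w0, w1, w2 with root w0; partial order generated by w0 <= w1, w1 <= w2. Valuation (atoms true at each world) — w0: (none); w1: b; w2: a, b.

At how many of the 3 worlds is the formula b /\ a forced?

w0: does not force it — w0 ||-/- b /\ a since w0 fails b.
w1: does not force it — w1 ||-/- b /\ a since w1 fails a.
w2: forces it.
Worlds forcing the formula: {w2}.

1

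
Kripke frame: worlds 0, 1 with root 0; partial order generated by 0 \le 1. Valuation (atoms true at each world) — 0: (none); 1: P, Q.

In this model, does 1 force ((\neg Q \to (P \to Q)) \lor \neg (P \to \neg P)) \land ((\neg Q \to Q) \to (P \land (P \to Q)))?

1 \Vdash ((\neg Q \to (P \to Q)) \lor \neg (P \to \neg P)) \land ((\neg Q \to Q) \to (P \land (P \to Q))) since 1 forces both conjuncts.

Yes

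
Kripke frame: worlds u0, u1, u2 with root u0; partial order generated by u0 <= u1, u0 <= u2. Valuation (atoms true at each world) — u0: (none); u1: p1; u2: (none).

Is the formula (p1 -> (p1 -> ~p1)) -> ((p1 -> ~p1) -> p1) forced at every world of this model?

No

Not every world: u0 ||-/- (p1 -> (p1 -> ~p1)) -> ((p1 -> ~p1) -> p1).
u0 ||-/- (p1 -> (p1 -> ~p1)) -> ((p1 -> ~p1) -> p1): at the accessible world u2, u2 ||- p1 -> (p1 -> ~p1) but u2 ||-/- (p1 -> ~p1) -> p1.
u2 ||-/- (p1 -> ~p1) -> p1: already at u2 itself, u2 ||- p1 -> ~p1 but u2 ||-/- p1.
u2 lacks atom p1, so u2 ||-/- p1.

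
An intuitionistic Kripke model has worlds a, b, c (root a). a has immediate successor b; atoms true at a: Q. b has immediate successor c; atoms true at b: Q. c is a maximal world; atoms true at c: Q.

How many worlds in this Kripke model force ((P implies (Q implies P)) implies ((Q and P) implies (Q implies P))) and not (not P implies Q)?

a: does not force it — a does not force ((P implies (Q implies P)) implies ((Q and P) implies (Q implies P))) and not (not P implies Q) since a fails not (not P implies Q).
b: does not force it.
c: does not force it.
Worlds forcing the formula: { }.

0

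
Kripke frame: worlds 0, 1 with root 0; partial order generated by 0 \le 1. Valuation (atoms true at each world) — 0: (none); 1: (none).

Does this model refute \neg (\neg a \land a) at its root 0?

No

0 \Vdash \neg (\neg a \land a): no world accessible from 0 forces \neg a \land a.
So the root 0 forces \neg (\neg a \land a); the model is not a countermodel.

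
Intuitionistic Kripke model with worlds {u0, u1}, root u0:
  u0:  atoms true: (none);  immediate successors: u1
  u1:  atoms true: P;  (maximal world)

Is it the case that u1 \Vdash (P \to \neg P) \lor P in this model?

Yes

u1 \Vdash (P \to \neg P) \lor P via the disjunct P.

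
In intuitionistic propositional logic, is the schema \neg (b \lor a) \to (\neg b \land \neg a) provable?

This is a constructively valid De Morgan direction (negated disjunction to conjunction of negations), which is intuitionistically derivable.
From \neg (b \lor a): if b held then b \lor a would, contradiction — so \neg b; similarly \neg a.

Yes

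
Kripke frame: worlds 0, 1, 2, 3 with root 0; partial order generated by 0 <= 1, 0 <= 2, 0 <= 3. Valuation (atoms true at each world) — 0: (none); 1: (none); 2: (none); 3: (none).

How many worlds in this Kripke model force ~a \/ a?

0: forces it.
1: forces it.
2: forces it.
3: forces it.
Worlds forcing the formula: {0, 1, 2, 3}.

4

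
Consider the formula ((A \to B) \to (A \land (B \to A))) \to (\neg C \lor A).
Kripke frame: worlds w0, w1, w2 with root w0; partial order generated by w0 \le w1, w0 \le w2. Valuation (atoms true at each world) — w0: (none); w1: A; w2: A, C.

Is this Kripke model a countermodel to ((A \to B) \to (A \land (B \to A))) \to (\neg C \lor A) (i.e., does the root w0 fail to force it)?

w0 \nVdash ((A \to B) \to (A \land (B \to A))) \to (\neg C \lor A): already at w0 itself, w0 \Vdash (A \to B) \to (A \land (B \to A)) but w0 \nVdash \neg C \lor A.
w0 \nVdash \neg C \lor A: neither disjunct is forced at w0.
w0 \nVdash \neg C since w2 is accessible from w0 and w2 \Vdash C.
So the root w0 does not force ((A \to B) \to (A \land (B \to A))) \to (\neg C \lor A); the model is a countermodel.

Yes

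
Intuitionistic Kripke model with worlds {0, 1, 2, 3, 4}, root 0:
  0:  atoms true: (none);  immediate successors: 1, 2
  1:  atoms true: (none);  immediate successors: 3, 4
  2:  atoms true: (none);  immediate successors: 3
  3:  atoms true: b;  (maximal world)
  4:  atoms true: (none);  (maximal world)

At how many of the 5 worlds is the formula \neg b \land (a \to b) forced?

0: does not force it — 0 \nVdash \neg b \land (a \to b) since 0 fails \neg b.
1: does not force it — 1 \nVdash \neg b \land (a \to b) since 1 fails \neg b.
2: does not force it — 2 \nVdash \neg b \land (a \to b) since 2 fails \neg b.
3: does not force it.
4: forces it.
Worlds forcing the formula: {4}.

1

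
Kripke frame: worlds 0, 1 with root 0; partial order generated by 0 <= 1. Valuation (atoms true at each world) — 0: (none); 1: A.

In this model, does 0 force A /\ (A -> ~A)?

No

0 ||-/- A /\ (A -> ~A) since 0 fails A.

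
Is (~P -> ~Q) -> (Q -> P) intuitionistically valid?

No

This is the converse of contraposition, which is not intuitionistically valid.
A Kripke countermodel: worlds s0, s1; order generated by s0 <= s1; atoms true at each world — s0:{Q}; s1:{P,Q}.
s0 ||-/- (~P -> ~Q) -> (Q -> P): already at s0 itself, s0 ||- ~P -> ~Q but s0 ||-/- Q -> P.
s0 ||-/- Q -> P: already at s0 itself, s0 ||- Q but s0 ||-/- P.
s0 lacks atom P, so s0 ||-/- P.
So the root s0 does not force the formula.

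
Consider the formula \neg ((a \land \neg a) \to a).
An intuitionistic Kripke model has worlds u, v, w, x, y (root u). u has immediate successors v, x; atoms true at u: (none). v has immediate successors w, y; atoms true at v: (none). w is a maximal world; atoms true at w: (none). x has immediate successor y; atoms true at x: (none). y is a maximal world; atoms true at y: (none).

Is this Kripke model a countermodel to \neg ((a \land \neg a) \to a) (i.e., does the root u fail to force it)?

u \nVdash \neg ((a \land \neg a) \to a) since u is accessible from u and u \Vdash (a \land \neg a) \to a.
u \Vdash (a \land \neg a) \to a vacuously: no world accessible from u forces the antecedent a \land \neg a.
So the root u does not force \neg ((a \land \neg a) \to a); the model is a countermodel.

Yes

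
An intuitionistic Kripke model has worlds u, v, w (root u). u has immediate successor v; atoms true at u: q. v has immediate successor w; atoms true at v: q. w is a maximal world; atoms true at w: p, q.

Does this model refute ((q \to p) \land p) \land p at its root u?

Yes

u \nVdash ((q \to p) \land p) \land p since u fails (q \to p) \land p.
So the root u does not force ((q \to p) \land p) \land p; the model is a countermodel.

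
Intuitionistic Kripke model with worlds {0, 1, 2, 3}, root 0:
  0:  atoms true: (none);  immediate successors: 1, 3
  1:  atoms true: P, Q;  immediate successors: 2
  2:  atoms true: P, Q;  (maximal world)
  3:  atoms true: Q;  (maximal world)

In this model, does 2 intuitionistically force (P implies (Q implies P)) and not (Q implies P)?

2 does not force (P implies (Q implies P)) and not (Q implies P) since 2 fails not (Q implies P).

No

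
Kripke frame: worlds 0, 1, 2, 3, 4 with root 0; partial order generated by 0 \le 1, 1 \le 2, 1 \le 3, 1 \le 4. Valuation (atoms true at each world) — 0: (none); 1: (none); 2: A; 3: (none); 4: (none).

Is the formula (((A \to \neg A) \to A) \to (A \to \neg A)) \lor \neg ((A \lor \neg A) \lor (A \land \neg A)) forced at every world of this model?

Not every world: 0 \nVdash (((A \to \neg A) \to A) \to (A \to \neg A)) \lor \neg ((A \lor \neg A) \lor (A \land \neg A)).
0 \nVdash (((A \to \neg A) \to A) \to (A \to \neg A)) \lor \neg ((A \lor \neg A) \lor (A \land \neg A)): neither disjunct is forced at 0.
0 \nVdash ((A \to \neg A) \to A) \to (A \to \neg A): at the accessible world 2, 2 \Vdash (A \to \neg A) \to A but 2 \nVdash A \to \neg A.

No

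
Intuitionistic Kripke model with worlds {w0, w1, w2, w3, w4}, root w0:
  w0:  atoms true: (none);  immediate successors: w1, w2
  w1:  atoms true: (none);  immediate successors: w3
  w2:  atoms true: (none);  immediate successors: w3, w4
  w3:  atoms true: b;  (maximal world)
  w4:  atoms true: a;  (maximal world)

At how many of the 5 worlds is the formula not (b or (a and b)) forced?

w0: does not force it — w0 does not force not (b or (a and b)) since w3 is accessible from w0 and w3 forces b or (a and b).
w1: does not force it — w1 does not force not (b or (a and b)) since w3 is accessible from w1 and w3 forces b or (a and b).
w2: does not force it.
w3: does not force it.
w4: forces it.
Worlds forcing the formula: {w4}.

1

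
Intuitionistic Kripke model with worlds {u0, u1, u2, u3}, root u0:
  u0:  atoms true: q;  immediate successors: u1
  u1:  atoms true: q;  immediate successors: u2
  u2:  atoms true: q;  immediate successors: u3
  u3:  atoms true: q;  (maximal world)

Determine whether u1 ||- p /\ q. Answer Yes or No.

No

u1 ||-/- p /\ q since u1 fails p.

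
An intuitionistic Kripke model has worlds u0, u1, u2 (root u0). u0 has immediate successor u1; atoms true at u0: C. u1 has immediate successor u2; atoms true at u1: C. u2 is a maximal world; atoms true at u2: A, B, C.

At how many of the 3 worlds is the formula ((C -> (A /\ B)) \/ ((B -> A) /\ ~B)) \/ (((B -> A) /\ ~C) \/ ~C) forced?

u0: does not force it — u0 ||-/- ((C -> (A /\ B)) \/ ((B -> A) /\ ~B)) \/ (((B -> A) /\ ~C) \/ ~C): neither disjunct is forced at u0.
u1: does not force it — u1 ||-/- ((C -> (A /\ B)) \/ ((B -> A) /\ ~B)) \/ (((B -> A) /\ ~C) \/ ~C): neither disjunct is forced at u1.
u2: forces it.
Worlds forcing the formula: {u2}.

1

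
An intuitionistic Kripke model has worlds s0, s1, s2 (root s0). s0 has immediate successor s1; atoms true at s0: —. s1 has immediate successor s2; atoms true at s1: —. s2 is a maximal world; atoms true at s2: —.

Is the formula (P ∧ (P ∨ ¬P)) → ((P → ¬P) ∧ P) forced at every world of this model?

s0 ⊩ (P ∧ (P ∨ ¬P)) → ((P → ¬P) ∧ P) vacuously: no world accessible from s0 forces the antecedent P ∧ (P ∨ ¬P).
Since the root s0 forces (P ∧ (P ∨ ¬P)) → ((P → ¬P) ∧ P) and forcing is persistent (monotone upward), every world forces it.

Yes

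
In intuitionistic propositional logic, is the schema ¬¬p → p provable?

This is double-negation elimination, which is not intuitionistically valid.
A Kripke countermodel: worlds u0, u1; order generated by u0 ≤ u1; atoms true at each world — u0:{}; u1:{p}.
u0 ⊮ ¬¬p → p: already at u0 itself, u0 ⊩ ¬¬p but u0 ⊮ p.
u0 lacks atom p, so u0 ⊮ p.
So the root u0 does not force the formula.

No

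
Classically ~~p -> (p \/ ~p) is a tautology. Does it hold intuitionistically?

No

This is a variant of double-negation elimination (deriving excluded middle from double negation), which is not intuitionistically valid.
A Kripke countermodel: worlds s0, s1; order generated by s0 <= s1; atoms true at each world — s0:{}; s1:{p}.
s0 ||-/- ~~p -> (p \/ ~p): already at s0 itself, s0 ||- ~~p but s0 ||-/- p \/ ~p.
s0 ||-/- p \/ ~p: neither disjunct is forced at s0.
s0 lacks atom p, so s0 ||-/- p.
So the root s0 does not force the formula.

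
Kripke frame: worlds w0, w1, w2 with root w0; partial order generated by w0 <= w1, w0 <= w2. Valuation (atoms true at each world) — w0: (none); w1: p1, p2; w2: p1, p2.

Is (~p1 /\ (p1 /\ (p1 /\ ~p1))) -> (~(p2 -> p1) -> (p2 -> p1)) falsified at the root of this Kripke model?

w0 ||- (~p1 /\ (p1 /\ (p1 /\ ~p1))) -> (~(p2 -> p1) -> (p2 -> p1)) vacuously: no world accessible from w0 forces the antecedent ~p1 /\ (p1 /\ (p1 /\ ~p1)).
So the root w0 forces (~p1 /\ (p1 /\ (p1 /\ ~p1))) -> (~(p2 -> p1) -> (p2 -> p1)); the model is not a countermodel.

No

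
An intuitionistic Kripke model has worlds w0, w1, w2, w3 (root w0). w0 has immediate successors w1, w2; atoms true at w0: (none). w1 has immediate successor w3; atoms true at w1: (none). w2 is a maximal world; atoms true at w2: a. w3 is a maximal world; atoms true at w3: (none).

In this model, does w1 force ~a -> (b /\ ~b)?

w1 ||-/- ~a -> (b /\ ~b): already at w1 itself, w1 ||- ~a but w1 ||-/- b /\ ~b.
w1 ||-/- b /\ ~b since w1 fails b.

No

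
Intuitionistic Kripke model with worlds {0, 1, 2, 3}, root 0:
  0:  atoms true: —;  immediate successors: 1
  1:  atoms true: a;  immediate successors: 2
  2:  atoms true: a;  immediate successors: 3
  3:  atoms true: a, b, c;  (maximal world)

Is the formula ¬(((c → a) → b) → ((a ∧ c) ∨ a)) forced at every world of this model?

No

Not every world: 0 ⊮ ¬(((c → a) → b) → ((a ∧ c) ∨ a)).
0 ⊮ ¬(((c → a) → b) → ((a ∧ c) ∨ a)) since 0 is accessible from 0 and 0 ⊩ ((c → a) → b) → ((a ∧ c) ∨ a).
0 ⊩ ((c → a) → b) → ((a ∧ c) ∨ a): every world accessible from 0 that forces (c → a) → b (namely 3) also forces (a ∧ c) ∨ a.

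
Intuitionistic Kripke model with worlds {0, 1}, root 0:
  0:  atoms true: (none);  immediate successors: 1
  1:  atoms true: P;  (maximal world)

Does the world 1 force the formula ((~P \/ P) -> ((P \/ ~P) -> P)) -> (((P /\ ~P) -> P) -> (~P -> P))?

1 ||- ((~P \/ P) -> ((P \/ ~P) -> P)) -> (((P /\ ~P) -> P) -> (~P -> P)): every world accessible from 1 that forces (~P \/ P) -> ((P \/ ~P) -> P) (namely 1) also forces ((P /\ ~P) -> P) -> (~P -> P).

Yes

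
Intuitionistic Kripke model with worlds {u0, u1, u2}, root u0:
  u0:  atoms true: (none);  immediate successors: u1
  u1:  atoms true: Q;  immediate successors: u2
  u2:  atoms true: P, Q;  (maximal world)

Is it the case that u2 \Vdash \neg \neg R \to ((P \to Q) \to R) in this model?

Yes

u2 \Vdash \neg \neg R \to ((P \to Q) \to R) vacuously: no world accessible from u2 forces the antecedent \neg \neg R.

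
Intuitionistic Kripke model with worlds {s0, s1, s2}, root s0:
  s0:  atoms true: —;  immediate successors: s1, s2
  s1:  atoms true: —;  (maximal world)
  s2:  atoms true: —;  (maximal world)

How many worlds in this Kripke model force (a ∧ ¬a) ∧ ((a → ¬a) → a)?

s0: does not force it — s0 ⊮ (a ∧ ¬a) ∧ ((a → ¬a) → a) since s0 fails a ∧ ¬a.
s1: does not force it — s1 ⊮ (a ∧ ¬a) ∧ ((a → ¬a) → a) since s1 fails a ∧ ¬a.
s2: does not force it.
Worlds forcing the formula: { }.

0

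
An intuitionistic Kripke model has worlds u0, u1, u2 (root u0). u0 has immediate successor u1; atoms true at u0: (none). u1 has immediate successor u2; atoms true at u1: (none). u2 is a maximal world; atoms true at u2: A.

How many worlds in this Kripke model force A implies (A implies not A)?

0

u0: does not force it — u0 does not force A implies (A implies not A): at the accessible world u2, u2 forces A but u2 does not force A implies not A.
u1: does not force it — u1 does not force A implies (A implies not A): at the accessible world u2, u2 forces A but u2 does not force A implies not A.
u2: does not force it.
Worlds forcing the formula: { }.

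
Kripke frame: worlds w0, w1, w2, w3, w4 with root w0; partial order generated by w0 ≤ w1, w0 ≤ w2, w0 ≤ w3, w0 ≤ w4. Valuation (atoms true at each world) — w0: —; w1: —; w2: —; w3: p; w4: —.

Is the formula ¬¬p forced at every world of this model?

No

Not every world: w0 ⊮ ¬¬p.
w0 ⊮ ¬¬p since w1 is accessible from w0 and w1 ⊩ ¬p.
w1 ⊩ ¬p: no world accessible from w1 forces p.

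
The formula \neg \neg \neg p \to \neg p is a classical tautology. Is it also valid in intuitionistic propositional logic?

This is triple-negation reduction, which is intuitionistically derivable.
Assume \neg \neg \neg p and suppose p. Then \neg \neg p (double-negation introduction), contradicting \neg \neg \neg p. So \neg p.

Yes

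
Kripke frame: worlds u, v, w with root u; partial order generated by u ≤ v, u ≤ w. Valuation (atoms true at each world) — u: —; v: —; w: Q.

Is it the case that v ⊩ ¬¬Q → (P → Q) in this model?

Yes

v ⊩ ¬¬Q → (P → Q) vacuously: no world accessible from v forces the antecedent ¬¬Q.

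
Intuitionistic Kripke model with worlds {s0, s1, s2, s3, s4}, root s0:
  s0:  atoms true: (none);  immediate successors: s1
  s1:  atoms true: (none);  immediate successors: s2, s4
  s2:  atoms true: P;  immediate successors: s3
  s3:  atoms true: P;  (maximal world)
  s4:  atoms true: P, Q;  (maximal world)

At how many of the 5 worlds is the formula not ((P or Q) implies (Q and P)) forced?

2

s0: does not force it — s0 does not force not ((P or Q) implies (Q and P)) since s4 is accessible from s0 and s4 forces (P or Q) implies (Q and P).
s1: does not force it.
s2: forces it.
s3: forces it.
s4: does not force it.
Worlds forcing the formula: {s2, s3}.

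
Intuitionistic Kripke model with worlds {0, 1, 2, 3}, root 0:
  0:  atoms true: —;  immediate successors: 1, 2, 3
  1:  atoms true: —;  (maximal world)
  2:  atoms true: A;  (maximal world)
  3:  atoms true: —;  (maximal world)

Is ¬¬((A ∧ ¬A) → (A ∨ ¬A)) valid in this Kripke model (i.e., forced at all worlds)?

0 ⊩ ¬¬((A ∧ ¬A) → (A ∨ ¬A)): no world accessible from 0 forces ¬((A ∧ ¬A) → (A ∨ ¬A)).
Since the root 0 forces ¬¬((A ∧ ¬A) → (A ∨ ¬A)) and forcing is persistent (monotone upward), every world forces it.

Yes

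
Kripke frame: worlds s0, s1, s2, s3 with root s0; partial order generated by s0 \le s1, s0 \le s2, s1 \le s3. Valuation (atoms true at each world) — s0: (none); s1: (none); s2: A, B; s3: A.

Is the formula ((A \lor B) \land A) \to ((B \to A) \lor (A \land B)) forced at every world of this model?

s0 \Vdash ((A \lor B) \land A) \to ((B \to A) \lor (A \land B)): every world accessible from s0 that forces (A \lor B) \land A (namely s2, s3) also forces (B \to A) \lor (A \land B).
Since the root s0 forces ((A \lor B) \land A) \to ((B \to A) \lor (A \land B)) and forcing is persistent (monotone upward), every world forces it.

Yes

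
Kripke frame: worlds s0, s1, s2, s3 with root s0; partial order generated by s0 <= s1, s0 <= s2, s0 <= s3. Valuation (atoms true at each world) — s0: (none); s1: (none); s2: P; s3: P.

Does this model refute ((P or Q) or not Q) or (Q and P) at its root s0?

s0 forces ((P or Q) or not Q) or (Q and P) via the disjunct (P or Q) or not Q.
So the root s0 forces ((P or Q) or not Q) or (Q and P); the model is not a countermodel.

No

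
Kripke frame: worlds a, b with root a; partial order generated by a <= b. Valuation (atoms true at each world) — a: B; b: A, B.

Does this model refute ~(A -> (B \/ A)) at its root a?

a ||-/- ~(A -> (B \/ A)) since a is accessible from a and a ||- A -> (B \/ A).
a ||- A -> (B \/ A): every world accessible from a that forces A (namely b) also forces B \/ A.
So the root a does not force ~(A -> (B \/ A)); the model is a countermodel.

Yes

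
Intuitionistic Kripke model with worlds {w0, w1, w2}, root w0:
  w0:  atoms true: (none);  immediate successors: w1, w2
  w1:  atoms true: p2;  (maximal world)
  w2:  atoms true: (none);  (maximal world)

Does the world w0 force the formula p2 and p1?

No

w0 does not force p2 and p1 since w0 fails p2.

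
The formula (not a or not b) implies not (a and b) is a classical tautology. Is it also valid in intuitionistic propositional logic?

This is a constructively valid De Morgan direction (disjunction of negations to negated conjunction), which is intuitionistically derivable.
If not a holds at a world then no accessible world forces a, hence none forces a and b; likewise for not b.

Yes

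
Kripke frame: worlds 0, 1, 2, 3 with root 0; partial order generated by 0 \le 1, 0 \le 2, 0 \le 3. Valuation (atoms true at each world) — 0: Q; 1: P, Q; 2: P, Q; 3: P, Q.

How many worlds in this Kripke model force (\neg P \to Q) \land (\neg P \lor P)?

3

0: does not force it — 0 \nVdash (\neg P \to Q) \land (\neg P \lor P) since 0 fails \neg P \lor P.
1: forces it.
2: forces it.
3: forces it.
Worlds forcing the formula: {1, 2, 3}.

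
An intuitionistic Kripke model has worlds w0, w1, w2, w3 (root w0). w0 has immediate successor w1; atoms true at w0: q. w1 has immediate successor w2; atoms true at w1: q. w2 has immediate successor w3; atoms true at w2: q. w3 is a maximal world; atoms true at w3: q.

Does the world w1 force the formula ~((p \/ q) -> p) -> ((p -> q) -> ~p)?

w1 ||- ~((p \/ q) -> p) -> ((p -> q) -> ~p): every world accessible from w1 that forces ~((p \/ q) -> p) (namely w1, w2, w3) also forces (p -> q) -> ~p.

Yes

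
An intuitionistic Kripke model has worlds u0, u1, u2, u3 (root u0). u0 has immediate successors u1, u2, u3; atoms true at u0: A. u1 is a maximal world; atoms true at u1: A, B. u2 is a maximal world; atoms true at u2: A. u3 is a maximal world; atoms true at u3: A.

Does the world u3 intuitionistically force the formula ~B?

u3 ||- ~B: no world accessible from u3 forces B.

Yes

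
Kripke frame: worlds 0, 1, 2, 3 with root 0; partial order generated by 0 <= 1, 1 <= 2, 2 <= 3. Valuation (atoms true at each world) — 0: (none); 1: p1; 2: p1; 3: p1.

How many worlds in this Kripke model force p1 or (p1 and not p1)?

0: does not force it — 0 does not force p1 or (p1 and not p1): neither disjunct is forced at 0.
1: forces it.
2: forces it.
3: forces it.
Worlds forcing the formula: {1, 2, 3}.

3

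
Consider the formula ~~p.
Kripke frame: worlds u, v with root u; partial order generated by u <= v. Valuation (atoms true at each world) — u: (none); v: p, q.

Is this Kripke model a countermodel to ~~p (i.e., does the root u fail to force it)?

u ||- ~~p: no world accessible from u forces ~p.
So the root u forces ~~p; the model is not a countermodel.

No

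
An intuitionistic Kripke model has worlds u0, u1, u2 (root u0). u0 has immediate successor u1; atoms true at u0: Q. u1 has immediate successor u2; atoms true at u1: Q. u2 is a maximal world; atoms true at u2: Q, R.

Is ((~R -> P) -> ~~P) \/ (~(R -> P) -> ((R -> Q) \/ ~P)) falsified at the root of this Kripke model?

u0 ||- ((~R -> P) -> ~~P) \/ (~(R -> P) -> ((R -> Q) \/ ~P)) via the disjunct ~(R -> P) -> ((R -> Q) \/ ~P).
So the root u0 forces ((~R -> P) -> ~~P) \/ (~(R -> P) -> ((R -> Q) \/ ~P)); the model is not a countermodel.

No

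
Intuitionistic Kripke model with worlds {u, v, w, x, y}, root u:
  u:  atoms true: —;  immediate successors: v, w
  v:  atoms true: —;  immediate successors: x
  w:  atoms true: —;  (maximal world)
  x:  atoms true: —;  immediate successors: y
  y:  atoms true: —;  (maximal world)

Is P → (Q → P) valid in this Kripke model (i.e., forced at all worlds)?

u ⊩ P → (Q → P) vacuously: no world accessible from u forces the antecedent P.
Since the root u forces P → (Q → P) and forcing is persistent (monotone upward), every world forces it.

Yes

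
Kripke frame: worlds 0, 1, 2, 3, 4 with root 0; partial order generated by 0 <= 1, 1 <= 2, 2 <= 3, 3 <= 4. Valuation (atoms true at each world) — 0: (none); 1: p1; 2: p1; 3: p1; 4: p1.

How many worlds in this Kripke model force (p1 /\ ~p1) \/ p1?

4

0: does not force it — 0 ||-/- (p1 /\ ~p1) \/ p1: neither disjunct is forced at 0.
1: forces it.
2: forces it.
3: forces it.
4: forces it.
Worlds forcing the formula: {1, 2, 3, 4}.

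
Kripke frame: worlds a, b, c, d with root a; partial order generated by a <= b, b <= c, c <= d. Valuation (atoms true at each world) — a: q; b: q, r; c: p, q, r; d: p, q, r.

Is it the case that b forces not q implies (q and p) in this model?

b forces not q implies (q and p) vacuously: no world accessible from b forces the antecedent not q.

Yes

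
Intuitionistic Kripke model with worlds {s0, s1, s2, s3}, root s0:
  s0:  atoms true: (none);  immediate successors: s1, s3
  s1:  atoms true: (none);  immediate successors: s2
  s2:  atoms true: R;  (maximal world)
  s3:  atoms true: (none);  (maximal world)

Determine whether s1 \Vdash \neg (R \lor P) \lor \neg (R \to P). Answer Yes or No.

s1 \Vdash \neg (R \lor P) \lor \neg (R \to P) via the disjunct \neg (R \to P).

Yes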